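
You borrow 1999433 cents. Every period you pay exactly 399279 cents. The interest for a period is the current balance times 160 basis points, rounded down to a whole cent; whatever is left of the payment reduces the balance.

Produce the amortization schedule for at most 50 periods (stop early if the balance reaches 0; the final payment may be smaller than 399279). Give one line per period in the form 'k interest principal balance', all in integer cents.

1. interest=⌊1999433·160/10000⌋=31990; principal=399279-31990=367289; balance=1999433-367289=1632144
2. interest=⌊1632144·160/10000⌋=26114; principal=399279-26114=373165; balance=1632144-373165=1258979
3. interest=⌊1258979·160/10000⌋=20143; principal=399279-20143=379136; balance=1258979-379136=879843
4. interest=⌊879843·160/10000⌋=14077; principal=399279-14077=385202; balance=879843-385202=494641
5. interest=⌊494641·160/10000⌋=7914; principal=399279-7914=391365; balance=494641-391365=103276
6. interest=⌊103276·160/10000⌋=1652; principal=min(399279-1652,103276)=103276; balance=103276-103276=0

1 31990 367289 1632144
2 26114 373165 1258979
3 20143 379136 879843
4 14077 385202 494641
5 7914 391365 103276
6 1652 103276 0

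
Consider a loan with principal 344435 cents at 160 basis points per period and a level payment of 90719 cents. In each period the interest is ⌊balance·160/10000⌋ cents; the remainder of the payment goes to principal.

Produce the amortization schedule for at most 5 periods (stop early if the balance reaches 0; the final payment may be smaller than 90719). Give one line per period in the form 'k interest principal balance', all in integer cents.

1. interest=⌊344435·160/10000⌋=5510; principal=90719-5510=85209; balance=344435-85209=259226
2. interest=⌊259226·160/10000⌋=4147; principal=90719-4147=86572; balance=259226-86572=172654
3. interest=⌊172654·160/10000⌋=2762; principal=90719-2762=87957; balance=172654-87957=84697
4. interest=⌊84697·160/10000⌋=1355; principal=min(90719-1355,84697)=84697; balance=84697-84697=0

1 5510 85209 259226
2 4147 86572 172654
3 2762 87957 84697
4 1355 84697 0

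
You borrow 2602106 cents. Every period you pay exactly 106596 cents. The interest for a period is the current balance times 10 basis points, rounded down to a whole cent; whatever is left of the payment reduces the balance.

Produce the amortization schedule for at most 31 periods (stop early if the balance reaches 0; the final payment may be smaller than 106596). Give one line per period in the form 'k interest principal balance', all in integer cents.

1 2602 103994 2498112
2 2498 104098 2394014
3 2394 104202 2289812
4 2289 104307 2185505
5 2185 104411 2081094
6 2081 104515 1976579
7 1976 104620 1871959
8 1871 104725 1767234
9 1767 104829 1662405
10 1662 104934 1557471
11 1557 105039 1452432
12 1452 105144 1347288
13 1347 105249 1242039
14 1242 105354 1136685
15 1136 105460 1031225
16 1031 105565 925660
17 925 105671 819989
18 819 105777 714212
19 714 105882 608330
20 608 105988 502342
21 502 106094 396248
22 396 106200 290048
23 290 106306 183742
24 183 106413 77329
25 77 77329 0

1. interest=⌊2602106·10/10000⌋=2602; principal=106596-2602=103994; balance=2602106-103994=2498112
2. interest=⌊2498112·10/10000⌋=2498; principal=106596-2498=104098; balance=2498112-104098=2394014
3. interest=⌊2394014·10/10000⌋=2394; principal=106596-2394=104202; balance=2394014-104202=2289812
4. interest=⌊2289812·10/10000⌋=2289; principal=106596-2289=104307; balance=2289812-104307=2185505
5. interest=⌊2185505·10/10000⌋=2185; principal=106596-2185=104411; balance=2185505-104411=2081094
6. interest=⌊2081094·10/10000⌋=2081; principal=106596-2081=104515; balance=2081094-104515=1976579
7. interest=⌊1976579·10/10000⌋=1976; principal=106596-1976=104620; balance=1976579-104620=1871959
8. interest=⌊1871959·10/10000⌋=1871; principal=106596-1871=104725; balance=1871959-104725=1767234
9. interest=⌊1767234·10/10000⌋=1767; principal=106596-1767=104829; balance=1767234-104829=1662405
10. interest=⌊1662405·10/10000⌋=1662; principal=106596-1662=104934; balance=1662405-104934=1557471
11. interest=⌊1557471·10/10000⌋=1557; principal=106596-1557=105039; balance=1557471-105039=1452432
12. interest=⌊1452432·10/10000⌋=1452; principal=106596-1452=105144; balance=1452432-105144=1347288
13. interest=⌊1347288·10/10000⌋=1347; principal=106596-1347=105249; balance=1347288-105249=1242039
14. interest=⌊1242039·10/10000⌋=1242; principal=106596-1242=105354; balance=1242039-105354=1136685
15. interest=⌊1136685·10/10000⌋=1136; principal=106596-1136=105460; balance=1136685-105460=1031225
16. interest=⌊1031225·10/10000⌋=1031; principal=106596-1031=105565; balance=1031225-105565=925660
17. interest=⌊925660·10/10000⌋=925; principal=106596-925=105671; balance=925660-105671=819989
18. interest=⌊819989·10/10000⌋=819; principal=106596-819=105777; balance=819989-105777=714212
19. interest=⌊714212·10/10000⌋=714; principal=106596-714=105882; balance=714212-105882=608330
20. interest=⌊608330·10/10000⌋=608; principal=106596-608=105988; balance=608330-105988=502342
21. interest=⌊502342·10/10000⌋=502; principal=106596-502=106094; balance=502342-106094=396248
22. interest=⌊396248·10/10000⌋=396; principal=106596-396=106200; balance=396248-106200=290048
23. interest=⌊290048·10/10000⌋=290; principal=106596-290=106306; balance=290048-106306=183742
24. interest=⌊183742·10/10000⌋=183; principal=106596-183=106413; balance=183742-106413=77329
25. interest=⌊77329·10/10000⌋=77; principal=min(106596-77,77329)=77329; balance=77329-77329=0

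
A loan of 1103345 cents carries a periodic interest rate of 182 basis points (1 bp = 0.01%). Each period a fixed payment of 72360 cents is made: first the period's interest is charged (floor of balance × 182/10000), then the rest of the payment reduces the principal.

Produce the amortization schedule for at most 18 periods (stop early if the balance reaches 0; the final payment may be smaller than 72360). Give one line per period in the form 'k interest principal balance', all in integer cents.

1 20080 52280 1051065
2 19129 53231 997834
3 18160 54200 943634
4 17174 55186 888448
5 16169 56191 832257
6 15147 57213 775044
7 14105 58255 716789
8 13045 59315 657474
9 11966 60394 597080
10 10866 61494 535586
11 9747 62613 472973
12 8608 63752 409221
13 7447 64913 344308
14 6266 66094 278214
15 5063 67297 210917
16 3838 68522 142395
17 2591 69769 72626
18 1321 71039 1587

1. interest=⌊1103345·182/10000⌋=20080; principal=72360-20080=52280; balance=1103345-52280=1051065
2. interest=⌊1051065·182/10000⌋=19129; principal=72360-19129=53231; balance=1051065-53231=997834
3. interest=⌊997834·182/10000⌋=18160; principal=72360-18160=54200; balance=997834-54200=943634
4. interest=⌊943634·182/10000⌋=17174; principal=72360-17174=55186; balance=943634-55186=888448
5. interest=⌊888448·182/10000⌋=16169; principal=72360-16169=56191; balance=888448-56191=832257
6. interest=⌊832257·182/10000⌋=15147; principal=72360-15147=57213; balance=832257-57213=775044
7. interest=⌊775044·182/10000⌋=14105; principal=72360-14105=58255; balance=775044-58255=716789
8. interest=⌊716789·182/10000⌋=13045; principal=72360-13045=59315; balance=716789-59315=657474
9. interest=⌊657474·182/10000⌋=11966; principal=72360-11966=60394; balance=657474-60394=597080
10. interest=⌊597080·182/10000⌋=10866; principal=72360-10866=61494; balance=597080-61494=535586
11. interest=⌊535586·182/10000⌋=9747; principal=72360-9747=62613; balance=535586-62613=472973
12. interest=⌊472973·182/10000⌋=8608; principal=72360-8608=63752; balance=472973-63752=409221
13. interest=⌊409221·182/10000⌋=7447; principal=72360-7447=64913; balance=409221-64913=344308
14. interest=⌊344308·182/10000⌋=6266; principal=72360-6266=66094; balance=344308-66094=278214
15. interest=⌊278214·182/10000⌋=5063; principal=72360-5063=67297; balance=278214-67297=210917
16. interest=⌊210917·182/10000⌋=3838; principal=72360-3838=68522; balance=210917-68522=142395
17. interest=⌊142395·182/10000⌋=2591; principal=72360-2591=69769; balance=142395-69769=72626
18. interest=⌊72626·182/10000⌋=1321; principal=72360-1321=71039; balance=72626-71039=1587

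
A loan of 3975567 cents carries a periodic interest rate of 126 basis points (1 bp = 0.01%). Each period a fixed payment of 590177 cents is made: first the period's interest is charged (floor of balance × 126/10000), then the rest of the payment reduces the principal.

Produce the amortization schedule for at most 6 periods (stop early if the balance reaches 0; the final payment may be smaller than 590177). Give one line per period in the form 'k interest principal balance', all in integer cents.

1. interest=⌊3975567·126/10000⌋=50092; principal=590177-50092=540085; balance=3975567-540085=3435482
2. interest=⌊3435482·126/10000⌋=43287; principal=590177-43287=546890; balance=3435482-546890=2888592
3. interest=⌊2888592·126/10000⌋=36396; principal=590177-36396=553781; balance=2888592-553781=2334811
4. interest=⌊2334811·126/10000⌋=29418; principal=590177-29418=560759; balance=2334811-560759=1774052
5. interest=⌊1774052·126/10000⌋=22353; principal=590177-22353=567824; balance=1774052-567824=1206228
6. interest=⌊1206228·126/10000⌋=15198; principal=590177-15198=574979; balance=1206228-574979=631249

1 50092 540085 3435482
2 43287 546890 2888592
3 36396 553781 2334811
4 29418 560759 1774052
5 22353 567824 1206228
6 15198 574979 631249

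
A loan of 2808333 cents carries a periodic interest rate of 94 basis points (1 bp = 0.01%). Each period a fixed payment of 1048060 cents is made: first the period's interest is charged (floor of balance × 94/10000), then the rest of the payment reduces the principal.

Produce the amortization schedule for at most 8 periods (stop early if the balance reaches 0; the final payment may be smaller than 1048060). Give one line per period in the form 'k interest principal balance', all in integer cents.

1. interest=⌊2808333·94/10000⌋=26398; principal=1048060-26398=1021662; balance=2808333-1021662=1786671
2. interest=⌊1786671·94/10000⌋=16794; principal=1048060-16794=1031266; balance=1786671-1031266=755405
3. interest=⌊755405·94/10000⌋=7100; principal=min(1048060-7100,755405)=755405; balance=755405-755405=0

1 26398 1021662 1786671
2 16794 1031266 755405
3 7100 755405 0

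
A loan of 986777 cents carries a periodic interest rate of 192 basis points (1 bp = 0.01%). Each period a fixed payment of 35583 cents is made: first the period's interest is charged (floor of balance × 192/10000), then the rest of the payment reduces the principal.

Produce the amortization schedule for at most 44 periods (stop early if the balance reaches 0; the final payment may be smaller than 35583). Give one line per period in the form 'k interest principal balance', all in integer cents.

1. interest=⌊986777·192/10000⌋=18946; principal=35583-18946=16637; balance=986777-16637=970140
2. interest=⌊970140·192/10000⌋=18626; principal=35583-18626=16957; balance=970140-16957=953183
3. interest=⌊953183·192/10000⌋=18301; principal=35583-18301=17282; balance=953183-17282=935901
4. interest=⌊935901·192/10000⌋=17969; principal=35583-17969=17614; balance=935901-17614=918287
5. interest=⌊918287·192/10000⌋=17631; principal=35583-17631=17952; balance=918287-17952=900335
6. interest=⌊900335·192/10000⌋=17286; principal=35583-17286=18297; balance=900335-18297=882038
7. interest=⌊882038·192/10000⌋=16935; principal=35583-16935=18648; balance=882038-18648=863390
8. interest=⌊863390·192/10000⌋=16577; principal=35583-16577=19006; balance=863390-19006=844384
9. interest=⌊844384·192/10000⌋=16212; principal=35583-16212=19371; balance=844384-19371=825013
10. interest=⌊825013·192/10000⌋=15840; principal=35583-15840=19743; balance=825013-19743=805270
11. interest=⌊805270·192/10000⌋=15461; principal=35583-15461=20122; balance=805270-20122=785148
12. interest=⌊785148·192/10000⌋=15074; principal=35583-15074=20509; balance=785148-20509=764639
13. interest=⌊764639·192/10000⌋=14681; principal=35583-14681=20902; balance=764639-20902=743737
14. interest=⌊743737·192/10000⌋=14279; principal=35583-14279=21304; balance=743737-21304=722433
15. interest=⌊722433·192/10000⌋=13870; principal=35583-13870=21713; balance=722433-21713=700720
16. interest=⌊700720·192/10000⌋=13453; principal=35583-13453=22130; balance=700720-22130=678590
17. interest=⌊678590·192/10000⌋=13028; principal=35583-13028=22555; balance=678590-22555=656035
18. interest=⌊656035·192/10000⌋=12595; principal=35583-12595=22988; balance=656035-22988=633047
19. interest=⌊633047·192/10000⌋=12154; principal=35583-12154=23429; balance=633047-23429=609618
20. interest=⌊609618·192/10000⌋=11704; principal=35583-11704=23879; balance=609618-23879=585739
21. interest=⌊585739·192/10000⌋=11246; principal=35583-11246=24337; balance=585739-24337=561402
22. interest=⌊561402·192/10000⌋=10778; principal=35583-10778=24805; balance=561402-24805=536597
23. interest=⌊536597·192/10000⌋=10302; principal=35583-10302=25281; balance=536597-25281=511316
24. interest=⌊511316·192/10000⌋=9817; principal=35583-9817=25766; balance=511316-25766=485550
25. interest=⌊485550·192/10000⌋=9322; principal=35583-9322=26261; balance=485550-26261=459289
26. interest=⌊459289·192/10000⌋=8818; principal=35583-8818=26765; balance=459289-26765=432524
27. interest=⌊432524·192/10000⌋=8304; principal=35583-8304=27279; balance=432524-27279=405245
28. interest=⌊405245·192/10000⌋=7780; principal=35583-7780=27803; balance=405245-27803=377442
29. interest=⌊377442·192/10000⌋=7246; principal=35583-7246=28337; balance=377442-28337=349105
30. interest=⌊349105·192/10000⌋=6702; principal=35583-6702=28881; balance=349105-28881=320224
31. interest=⌊320224·192/10000⌋=6148; principal=35583-6148=29435; balance=320224-29435=290789
32. interest=⌊290789·192/10000⌋=5583; principal=35583-5583=30000; balance=290789-30000=260789
33. interest=⌊260789·192/10000⌋=5007; principal=35583-5007=30576; balance=260789-30576=230213
34. interest=⌊230213·192/10000⌋=4420; principal=35583-4420=31163; balance=230213-31163=199050
35. interest=⌊199050·192/10000⌋=3821; principal=35583-3821=31762; balance=199050-31762=167288
36. interest=⌊167288·192/10000⌋=3211; principal=35583-3211=32372; balance=167288-32372=134916
37. interest=⌊134916·192/10000⌋=2590; principal=35583-2590=32993; balance=134916-32993=101923
38. interest=⌊101923·192/10000⌋=1956; principal=35583-1956=33627; balance=101923-33627=68296
39. interest=⌊68296·192/10000⌋=1311; principal=35583-1311=34272; balance=68296-34272=34024
40. interest=⌊34024·192/10000⌋=653; principal=min(35583-653,34024)=34024; balance=34024-34024=0

1 18946 16637 970140
2 18626 16957 953183
3 18301 17282 935901
4 17969 17614 918287
5 17631 17952 900335
6 17286 18297 882038
7 16935 18648 863390
8 16577 19006 844384
9 16212 19371 825013
10 15840 19743 805270
11 15461 20122 785148
12 15074 20509 764639
13 14681 20902 743737
14 14279 21304 722433
15 13870 21713 700720
16 13453 22130 678590
17 13028 22555 656035
18 12595 22988 633047
19 12154 23429 609618
20 11704 23879 585739
21 11246 24337 561402
22 10778 24805 536597
23 10302 25281 511316
24 9817 25766 485550
25 9322 26261 459289
26 8818 26765 432524
27 8304 27279 405245
28 7780 27803 377442
29 7246 28337 349105
30 6702 28881 320224
31 6148 29435 290789
32 5583 30000 260789
33 5007 30576 230213
34 4420 31163 199050
35 3821 31762 167288
36 3211 32372 134916
37 2590 32993 101923
38 1956 33627 68296
39 1311 34272 34024
40 653 34024 0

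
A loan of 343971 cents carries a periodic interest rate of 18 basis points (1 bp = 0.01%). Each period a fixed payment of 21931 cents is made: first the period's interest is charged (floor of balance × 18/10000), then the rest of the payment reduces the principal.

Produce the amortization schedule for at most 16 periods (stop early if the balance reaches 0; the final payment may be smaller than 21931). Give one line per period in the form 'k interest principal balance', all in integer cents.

1. interest=⌊343971·18/10000⌋=619; principal=21931-619=21312; balance=343971-21312=322659
2. interest=⌊322659·18/10000⌋=580; principal=21931-580=21351; balance=322659-21351=301308
3. interest=⌊301308·18/10000⌋=542; principal=21931-542=21389; balance=301308-21389=279919
4. interest=⌊279919·18/10000⌋=503; principal=21931-503=21428; balance=279919-21428=258491
5. interest=⌊258491·18/10000⌋=465; principal=21931-465=21466; balance=258491-21466=237025
6. interest=⌊237025·18/10000⌋=426; principal=21931-426=21505; balance=237025-21505=215520
7. interest=⌊215520·18/10000⌋=387; principal=21931-387=21544; balance=215520-21544=193976
8. interest=⌊193976·18/10000⌋=349; principal=21931-349=21582; balance=193976-21582=172394
9. interest=⌊172394·18/10000⌋=310; principal=21931-310=21621; balance=172394-21621=150773
10. interest=⌊150773·18/10000⌋=271; principal=21931-271=21660; balance=150773-21660=129113
11. interest=⌊129113·18/10000⌋=232; principal=21931-232=21699; balance=129113-21699=107414
12. interest=⌊107414·18/10000⌋=193; principal=21931-193=21738; balance=107414-21738=85676
13. interest=⌊85676·18/10000⌋=154; principal=21931-154=21777; balance=85676-21777=63899
14. interest=⌊63899·18/10000⌋=115; principal=21931-115=21816; balance=63899-21816=42083
15. interest=⌊42083·18/10000⌋=75; principal=21931-75=21856; balance=42083-21856=20227
16. interest=⌊20227·18/10000⌋=36; principal=min(21931-36,20227)=20227; balance=20227-20227=0

1 619 21312 322659
2 580 21351 301308
3 542 21389 279919
4 503 21428 258491
5 465 21466 237025
6 426 21505 215520
7 387 21544 193976
8 349 21582 172394
9 310 21621 150773
10 271 21660 129113
11 232 21699 107414
12 193 21738 85676
13 154 21777 63899
14 115 21816 42083
15 75 21856 20227
16 36 20227 0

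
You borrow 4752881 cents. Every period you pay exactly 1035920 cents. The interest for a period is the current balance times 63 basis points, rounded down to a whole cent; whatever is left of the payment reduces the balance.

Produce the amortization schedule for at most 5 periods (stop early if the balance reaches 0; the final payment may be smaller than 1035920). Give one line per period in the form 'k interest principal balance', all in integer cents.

1. interest=⌊4752881·63/10000⌋=29943; principal=1035920-29943=1005977; balance=4752881-1005977=3746904
2. interest=⌊3746904·63/10000⌋=23605; principal=1035920-23605=1012315; balance=3746904-1012315=2734589
3. interest=⌊2734589·63/10000⌋=17227; principal=1035920-17227=1018693; balance=2734589-1018693=1715896
4. interest=⌊1715896·63/10000⌋=10810; principal=1035920-10810=1025110; balance=1715896-1025110=690786
5. interest=⌊690786·63/10000⌋=4351; principal=min(1035920-4351,690786)=690786; balance=690786-690786=0

1 29943 1005977 3746904
2 23605 1012315 2734589
3 17227 1018693 1715896
4 10810 1025110 690786
5 4351 690786 0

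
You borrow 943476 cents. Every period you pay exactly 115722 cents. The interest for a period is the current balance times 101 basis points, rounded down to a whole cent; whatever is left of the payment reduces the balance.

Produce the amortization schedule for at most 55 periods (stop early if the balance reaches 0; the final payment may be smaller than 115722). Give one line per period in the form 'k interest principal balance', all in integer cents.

1 9529 106193 837283
2 8456 107266 730017
3 7373 108349 621668
4 6278 109444 512224
5 5173 110549 401675
6 4056 111666 290009
7 2929 112793 177216
8 1789 113933 63283
9 639 63283 0

1. interest=⌊943476·101/10000⌋=9529; principal=115722-9529=106193; balance=943476-106193=837283
2. interest=⌊837283·101/10000⌋=8456; principal=115722-8456=107266; balance=837283-107266=730017
3. interest=⌊730017·101/10000⌋=7373; principal=115722-7373=108349; balance=730017-108349=621668
4. interest=⌊621668·101/10000⌋=6278; principal=115722-6278=109444; balance=621668-109444=512224
5. interest=⌊512224·101/10000⌋=5173; principal=115722-5173=110549; balance=512224-110549=401675
6. interest=⌊401675·101/10000⌋=4056; principal=115722-4056=111666; balance=401675-111666=290009
7. interest=⌊290009·101/10000⌋=2929; principal=115722-2929=112793; balance=290009-112793=177216
8. interest=⌊177216·101/10000⌋=1789; principal=115722-1789=113933; balance=177216-113933=63283
9. interest=⌊63283·101/10000⌋=639; principal=min(115722-639,63283)=63283; balance=63283-63283=0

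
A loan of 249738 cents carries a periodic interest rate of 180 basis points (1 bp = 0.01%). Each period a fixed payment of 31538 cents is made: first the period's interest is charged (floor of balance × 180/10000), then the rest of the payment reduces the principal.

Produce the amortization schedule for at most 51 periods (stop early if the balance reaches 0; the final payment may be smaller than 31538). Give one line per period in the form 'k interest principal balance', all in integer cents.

1. interest=⌊249738·180/10000⌋=4495; principal=31538-4495=27043; balance=249738-27043=222695
2. interest=⌊222695·180/10000⌋=4008; principal=31538-4008=27530; balance=222695-27530=195165
3. interest=⌊195165·180/10000⌋=3512; principal=31538-3512=28026; balance=195165-28026=167139
4. interest=⌊167139·180/10000⌋=3008; principal=31538-3008=28530; balance=167139-28530=138609
5. interest=⌊138609·180/10000⌋=2494; principal=31538-2494=29044; balance=138609-29044=109565
6. interest=⌊109565·180/10000⌋=1972; principal=31538-1972=29566; balance=109565-29566=79999
7. interest=⌊79999·180/10000⌋=1439; principal=31538-1439=30099; balance=79999-30099=49900
8. interest=⌊49900·180/10000⌋=898; principal=31538-898=30640; balance=49900-30640=19260
9. interest=⌊19260·180/10000⌋=346; principal=min(31538-346,19260)=19260; balance=19260-19260=0

1 4495 27043 222695
2 4008 27530 195165
3 3512 28026 167139
4 3008 28530 138609
5 2494 29044 109565
6 1972 29566 79999
7 1439 30099 49900
8 898 30640 19260
9 346 19260 0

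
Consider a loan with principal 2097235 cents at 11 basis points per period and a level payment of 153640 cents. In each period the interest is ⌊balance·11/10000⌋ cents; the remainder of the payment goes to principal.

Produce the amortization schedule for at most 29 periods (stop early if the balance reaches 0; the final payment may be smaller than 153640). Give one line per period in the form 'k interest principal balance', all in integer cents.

1 2306 151334 1945901
2 2140 151500 1794401
3 1973 151667 1642734
4 1807 151833 1490901
5 1639 152001 1338900
6 1472 152168 1186732
7 1305 152335 1034397
8 1137 152503 881894
9 970 152670 729224
10 802 152838 576386
11 634 153006 423380
12 465 153175 270205
13 297 153343 116862
14 128 116862 0

1. interest=⌊2097235·11/10000⌋=2306; principal=153640-2306=151334; balance=2097235-151334=1945901
2. interest=⌊1945901·11/10000⌋=2140; principal=153640-2140=151500; balance=1945901-151500=1794401
3. interest=⌊1794401·11/10000⌋=1973; principal=153640-1973=151667; balance=1794401-151667=1642734
4. interest=⌊1642734·11/10000⌋=1807; principal=153640-1807=151833; balance=1642734-151833=1490901
5. interest=⌊1490901·11/10000⌋=1639; principal=153640-1639=152001; balance=1490901-152001=1338900
6. interest=⌊1338900·11/10000⌋=1472; principal=153640-1472=152168; balance=1338900-152168=1186732
7. interest=⌊1186732·11/10000⌋=1305; principal=153640-1305=152335; balance=1186732-152335=1034397
8. interest=⌊1034397·11/10000⌋=1137; principal=153640-1137=152503; balance=1034397-152503=881894
9. interest=⌊881894·11/10000⌋=970; principal=153640-970=152670; balance=881894-152670=729224
10. interest=⌊729224·11/10000⌋=802; principal=153640-802=152838; balance=729224-152838=576386
11. interest=⌊576386·11/10000⌋=634; principal=153640-634=153006; balance=576386-153006=423380
12. interest=⌊423380·11/10000⌋=465; principal=153640-465=153175; balance=423380-153175=270205
13. interest=⌊270205·11/10000⌋=297; principal=153640-297=153343; balance=270205-153343=116862
14. interest=⌊116862·11/10000⌋=128; principal=min(153640-128,116862)=116862; balance=116862-116862=0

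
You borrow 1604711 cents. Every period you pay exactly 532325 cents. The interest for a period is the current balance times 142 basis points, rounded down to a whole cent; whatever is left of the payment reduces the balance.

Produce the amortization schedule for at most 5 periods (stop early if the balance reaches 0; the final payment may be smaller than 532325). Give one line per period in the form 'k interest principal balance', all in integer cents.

1. interest=⌊1604711·142/10000⌋=22786; principal=532325-22786=509539; balance=1604711-509539=1095172
2. interest=⌊1095172·142/10000⌋=15551; principal=532325-15551=516774; balance=1095172-516774=578398
3. interest=⌊578398·142/10000⌋=8213; principal=532325-8213=524112; balance=578398-524112=54286
4. interest=⌊54286·142/10000⌋=770; principal=min(532325-770,54286)=54286; balance=54286-54286=0

1 22786 509539 1095172
2 15551 516774 578398
3 8213 524112 54286
4 770 54286 0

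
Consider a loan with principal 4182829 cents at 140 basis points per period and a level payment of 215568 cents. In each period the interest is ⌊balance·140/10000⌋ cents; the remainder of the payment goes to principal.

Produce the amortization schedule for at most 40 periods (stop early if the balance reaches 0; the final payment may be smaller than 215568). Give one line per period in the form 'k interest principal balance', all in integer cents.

1. interest=⌊4182829·140/10000⌋=58559; principal=215568-58559=157009; balance=4182829-157009=4025820
2. interest=⌊4025820·140/10000⌋=56361; principal=215568-56361=159207; balance=4025820-159207=3866613
3. interest=⌊3866613·140/10000⌋=54132; principal=215568-54132=161436; balance=3866613-161436=3705177
4. interest=⌊3705177·140/10000⌋=51872; principal=215568-51872=163696; balance=3705177-163696=3541481
5. interest=⌊3541481·140/10000⌋=49580; principal=215568-49580=165988; balance=3541481-165988=3375493
6. interest=⌊3375493·140/10000⌋=47256; principal=215568-47256=168312; balance=3375493-168312=3207181
7. interest=⌊3207181·140/10000⌋=44900; principal=215568-44900=170668; balance=3207181-170668=3036513
8. interest=⌊3036513·140/10000⌋=42511; principal=215568-42511=173057; balance=3036513-173057=2863456
9. interest=⌊2863456·140/10000⌋=40088; principal=215568-40088=175480; balance=2863456-175480=2687976
10. interest=⌊2687976·140/10000⌋=37631; principal=215568-37631=177937; balance=2687976-177937=2510039
11. interest=⌊2510039·140/10000⌋=35140; principal=215568-35140=180428; balance=2510039-180428=2329611
12. interest=⌊2329611·140/10000⌋=32614; principal=215568-32614=182954; balance=2329611-182954=2146657
13. interest=⌊2146657·140/10000⌋=30053; principal=215568-30053=185515; balance=2146657-185515=1961142
14. interest=⌊1961142·140/10000⌋=27455; principal=215568-27455=188113; balance=1961142-188113=1773029
15. interest=⌊1773029·140/10000⌋=24822; principal=215568-24822=190746; balance=1773029-190746=1582283
16. interest=⌊1582283·140/10000⌋=22151; principal=215568-22151=193417; balance=1582283-193417=1388866
17. interest=⌊1388866·140/10000⌋=19444; principal=215568-19444=196124; balance=1388866-196124=1192742
18. interest=⌊1192742·140/10000⌋=16698; principal=215568-16698=198870; balance=1192742-198870=993872
19. interest=⌊993872·140/10000⌋=13914; principal=215568-13914=201654; balance=993872-201654=792218
20. interest=⌊792218·140/10000⌋=11091; principal=215568-11091=204477; balance=792218-204477=587741
21. interest=⌊587741·140/10000⌋=8228; principal=215568-8228=207340; balance=587741-207340=380401
22. interest=⌊380401·140/10000⌋=5325; principal=215568-5325=210243; balance=380401-210243=170158
23. interest=⌊170158·140/10000⌋=2382; principal=min(215568-2382,170158)=170158; balance=170158-170158=0

1 58559 157009 4025820
2 56361 159207 3866613
3 54132 161436 3705177
4 51872 163696 3541481
5 49580 165988 3375493
6 47256 168312 3207181
7 44900 170668 3036513
8 42511 173057 2863456
9 40088 175480 2687976
10 37631 177937 2510039
11 35140 180428 2329611
12 32614 182954 2146657
13 30053 185515 1961142
14 27455 188113 1773029
15 24822 190746 1582283
16 22151 193417 1388866
17 19444 196124 1192742
18 16698 198870 993872
19 13914 201654 792218
20 11091 204477 587741
21 8228 207340 380401
22 5325 210243 170158
23 2382 170158 0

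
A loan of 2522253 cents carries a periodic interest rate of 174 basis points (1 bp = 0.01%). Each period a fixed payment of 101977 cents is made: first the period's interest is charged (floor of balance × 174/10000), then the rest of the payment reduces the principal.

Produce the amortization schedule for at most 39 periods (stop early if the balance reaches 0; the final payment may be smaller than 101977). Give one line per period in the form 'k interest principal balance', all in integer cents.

1 43887 58090 2464163
2 42876 59101 2405062
3 41848 60129 2344933
4 40801 61176 2283757
5 39737 62240 2221517
6 38654 63323 2158194
7 37552 64425 2093769
8 36431 65546 2028223
9 35291 66686 1961537
10 34130 67847 1893690
11 32950 69027 1824663
12 31749 70228 1754435
13 30527 71450 1682985
14 29283 72694 1610291
15 28019 73958 1536333
16 26732 75245 1461088
17 25422 76555 1384533
18 24090 77887 1306646
19 22735 79242 1227404
20 21356 80621 1146783
21 19954 82023 1064760
22 18526 83451 981309
23 17074 84903 896406
24 15597 86380 810026
25 14094 87883 722143
26 12565 89412 632731
27 11009 90968 541763
28 9426 92551 449212
29 7816 94161 355051
30 6177 95800 259251
31 4510 97467 161784
32 2815 99162 62622
33 1089 62622 0

1. interest=⌊2522253·174/10000⌋=43887; principal=101977-43887=58090; balance=2522253-58090=2464163
2. interest=⌊2464163·174/10000⌋=42876; principal=101977-42876=59101; balance=2464163-59101=2405062
3. interest=⌊2405062·174/10000⌋=41848; principal=101977-41848=60129; balance=2405062-60129=2344933
4. interest=⌊2344933·174/10000⌋=40801; principal=101977-40801=61176; balance=2344933-61176=2283757
5. interest=⌊2283757·174/10000⌋=39737; principal=101977-39737=62240; balance=2283757-62240=2221517
6. interest=⌊2221517·174/10000⌋=38654; principal=101977-38654=63323; balance=2221517-63323=2158194
7. interest=⌊2158194·174/10000⌋=37552; principal=101977-37552=64425; balance=2158194-64425=2093769
8. interest=⌊2093769·174/10000⌋=36431; principal=101977-36431=65546; balance=2093769-65546=2028223
9. interest=⌊2028223·174/10000⌋=35291; principal=101977-35291=66686; balance=2028223-66686=1961537
10. interest=⌊1961537·174/10000⌋=34130; principal=101977-34130=67847; balance=1961537-67847=1893690
11. interest=⌊1893690·174/10000⌋=32950; principal=101977-32950=69027; balance=1893690-69027=1824663
12. interest=⌊1824663·174/10000⌋=31749; principal=101977-31749=70228; balance=1824663-70228=1754435
13. interest=⌊1754435·174/10000⌋=30527; principal=101977-30527=71450; balance=1754435-71450=1682985
14. interest=⌊1682985·174/10000⌋=29283; principal=101977-29283=72694; balance=1682985-72694=1610291
15. interest=⌊1610291·174/10000⌋=28019; principal=101977-28019=73958; balance=1610291-73958=1536333
16. interest=⌊1536333·174/10000⌋=26732; principal=101977-26732=75245; balance=1536333-75245=1461088
17. interest=⌊1461088·174/10000⌋=25422; principal=101977-25422=76555; balance=1461088-76555=1384533
18. interest=⌊1384533·174/10000⌋=24090; principal=101977-24090=77887; balance=1384533-77887=1306646
19. interest=⌊1306646·174/10000⌋=22735; principal=101977-22735=79242; balance=1306646-79242=1227404
20. interest=⌊1227404·174/10000⌋=21356; principal=101977-21356=80621; balance=1227404-80621=1146783
21. interest=⌊1146783·174/10000⌋=19954; principal=101977-19954=82023; balance=1146783-82023=1064760
22. interest=⌊1064760·174/10000⌋=18526; principal=101977-18526=83451; balance=1064760-83451=981309
23. interest=⌊981309·174/10000⌋=17074; principal=101977-17074=84903; balance=981309-84903=896406
24. interest=⌊896406·174/10000⌋=15597; principal=101977-15597=86380; balance=896406-86380=810026
25. interest=⌊810026·174/10000⌋=14094; principal=101977-14094=87883; balance=810026-87883=722143
26. interest=⌊722143·174/10000⌋=12565; principal=101977-12565=89412; balance=722143-89412=632731
27. interest=⌊632731·174/10000⌋=11009; principal=101977-11009=90968; balance=632731-90968=541763
28. interest=⌊541763·174/10000⌋=9426; principal=101977-9426=92551; balance=541763-92551=449212
29. interest=⌊449212·174/10000⌋=7816; principal=101977-7816=94161; balance=449212-94161=355051
30. interest=⌊355051·174/10000⌋=6177; principal=101977-6177=95800; balance=355051-95800=259251
31. interest=⌊259251·174/10000⌋=4510; principal=101977-4510=97467; balance=259251-97467=161784
32. interest=⌊161784·174/10000⌋=2815; principal=101977-2815=99162; balance=161784-99162=62622
33. interest=⌊62622·174/10000⌋=1089; principal=min(101977-1089,62622)=62622; balance=62622-62622=0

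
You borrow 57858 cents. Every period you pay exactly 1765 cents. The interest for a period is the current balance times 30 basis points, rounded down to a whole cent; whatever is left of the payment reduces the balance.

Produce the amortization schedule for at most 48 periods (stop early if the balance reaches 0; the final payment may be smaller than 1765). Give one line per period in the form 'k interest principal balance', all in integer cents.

1 173 1592 56266
2 168 1597 54669
3 164 1601 53068
4 159 1606 51462
5 154 1611 49851
6 149 1616 48235
7 144 1621 46614
8 139 1626 44988
9 134 1631 43357
10 130 1635 41722
11 125 1640 40082
12 120 1645 38437
13 115 1650 36787
14 110 1655 35132
15 105 1660 33472
16 100 1665 31807
17 95 1670 30137
18 90 1675 28462
19 85 1680 26782
20 80 1685 25097
21 75 1690 23407
22 70 1695 21712
23 65 1700 20012
24 60 1705 18307
25 54 1711 16596
26 49 1716 14880
27 44 1721 13159
28 39 1726 11433
29 34 1731 9702
30 29 1736 7966
31 23 1742 6224
32 18 1747 4477
33 13 1752 2725
34 8 1757 968
35 2 968 0

1. interest=⌊57858·30/10000⌋=173; principal=1765-173=1592; balance=57858-1592=56266
2. interest=⌊56266·30/10000⌋=168; principal=1765-168=1597; balance=56266-1597=54669
3. interest=⌊54669·30/10000⌋=164; principal=1765-164=1601; balance=54669-1601=53068
4. interest=⌊53068·30/10000⌋=159; principal=1765-159=1606; balance=53068-1606=51462
5. interest=⌊51462·30/10000⌋=154; principal=1765-154=1611; balance=51462-1611=49851
6. interest=⌊49851·30/10000⌋=149; principal=1765-149=1616; balance=49851-1616=48235
7. interest=⌊48235·30/10000⌋=144; principal=1765-144=1621; balance=48235-1621=46614
8. interest=⌊46614·30/10000⌋=139; principal=1765-139=1626; balance=46614-1626=44988
9. interest=⌊44988·30/10000⌋=134; principal=1765-134=1631; balance=44988-1631=43357
10. interest=⌊43357·30/10000⌋=130; principal=1765-130=1635; balance=43357-1635=41722
11. interest=⌊41722·30/10000⌋=125; principal=1765-125=1640; balance=41722-1640=40082
12. interest=⌊40082·30/10000⌋=120; principal=1765-120=1645; balance=40082-1645=38437
13. interest=⌊38437·30/10000⌋=115; principal=1765-115=1650; balance=38437-1650=36787
14. interest=⌊36787·30/10000⌋=110; principal=1765-110=1655; balance=36787-1655=35132
15. interest=⌊35132·30/10000⌋=105; principal=1765-105=1660; balance=35132-1660=33472
16. interest=⌊33472·30/10000⌋=100; principal=1765-100=1665; balance=33472-1665=31807
17. interest=⌊31807·30/10000⌋=95; principal=1765-95=1670; balance=31807-1670=30137
18. interest=⌊30137·30/10000⌋=90; principal=1765-90=1675; balance=30137-1675=28462
19. interest=⌊28462·30/10000⌋=85; principal=1765-85=1680; balance=28462-1680=26782
20. interest=⌊26782·30/10000⌋=80; principal=1765-80=1685; balance=26782-1685=25097
21. interest=⌊25097·30/10000⌋=75; principal=1765-75=1690; balance=25097-1690=23407
22. interest=⌊23407·30/10000⌋=70; principal=1765-70=1695; balance=23407-1695=21712
23. interest=⌊21712·30/10000⌋=65; principal=1765-65=1700; balance=21712-1700=20012
24. interest=⌊20012·30/10000⌋=60; principal=1765-60=1705; balance=20012-1705=18307
25. interest=⌊18307·30/10000⌋=54; principal=1765-54=1711; balance=18307-1711=16596
26. interest=⌊16596·30/10000⌋=49; principal=1765-49=1716; balance=16596-1716=14880
27. interest=⌊14880·30/10000⌋=44; principal=1765-44=1721; balance=14880-1721=13159
28. interest=⌊13159·30/10000⌋=39; principal=1765-39=1726; balance=13159-1726=11433
29. interest=⌊11433·30/10000⌋=34; principal=1765-34=1731; balance=11433-1731=9702
30. interest=⌊9702·30/10000⌋=29; principal=1765-29=1736; balance=9702-1736=7966
31. interest=⌊7966·30/10000⌋=23; principal=1765-23=1742; balance=7966-1742=6224
32. interest=⌊6224·30/10000⌋=18; principal=1765-18=1747; balance=6224-1747=4477
33. interest=⌊4477·30/10000⌋=13; principal=1765-13=1752; balance=4477-1752=2725
34. interest=⌊2725·30/10000⌋=8; principal=1765-8=1757; balance=2725-1757=968
35. interest=⌊968·30/10000⌋=2; principal=min(1765-2,968)=968; balance=968-968=0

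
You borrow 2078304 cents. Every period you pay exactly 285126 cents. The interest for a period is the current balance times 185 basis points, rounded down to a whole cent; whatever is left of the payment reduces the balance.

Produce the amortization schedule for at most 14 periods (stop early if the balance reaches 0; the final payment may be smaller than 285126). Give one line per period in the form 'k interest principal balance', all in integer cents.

1 38448 246678 1831626
2 33885 251241 1580385
3 29237 255889 1324496
4 24503 260623 1063873
5 19681 265445 798428
6 14770 270356 528072
7 9769 275357 252715
8 4675 252715 0

1. interest=⌊2078304·185/10000⌋=38448; principal=285126-38448=246678; balance=2078304-246678=1831626
2. interest=⌊1831626·185/10000⌋=33885; principal=285126-33885=251241; balance=1831626-251241=1580385
3. interest=⌊1580385·185/10000⌋=29237; principal=285126-29237=255889; balance=1580385-255889=1324496
4. interest=⌊1324496·185/10000⌋=24503; principal=285126-24503=260623; balance=1324496-260623=1063873
5. interest=⌊1063873·185/10000⌋=19681; principal=285126-19681=265445; balance=1063873-265445=798428
6. interest=⌊798428·185/10000⌋=14770; principal=285126-14770=270356; balance=798428-270356=528072
7. interest=⌊528072·185/10000⌋=9769; principal=285126-9769=275357; balance=528072-275357=252715
8. interest=⌊252715·185/10000⌋=4675; principal=min(285126-4675,252715)=252715; balance=252715-252715=0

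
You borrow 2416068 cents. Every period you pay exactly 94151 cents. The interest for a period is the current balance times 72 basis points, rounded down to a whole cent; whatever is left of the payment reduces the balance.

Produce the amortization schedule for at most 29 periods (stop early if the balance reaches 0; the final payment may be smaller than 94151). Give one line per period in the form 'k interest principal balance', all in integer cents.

1 17395 76756 2339312
2 16843 77308 2262004
3 16286 77865 2184139
4 15725 78426 2105713
5 15161 78990 2026723
6 14592 79559 1947164
7 14019 80132 1867032
8 13442 80709 1786323
9 12861 81290 1705033
10 12276 81875 1623158
11 11686 82465 1540693
12 11092 83059 1457634
13 10494 83657 1373977
14 9892 84259 1289718
15 9285 84866 1204852
16 8674 85477 1119375
17 8059 86092 1033283
18 7439 86712 946571
19 6815 87336 859235
20 6186 87965 771270
21 5553 88598 682672
22 4915 89236 593436
23 4272 89879 503557
24 3625 90526 413031
25 2973 91178 321853
26 2317 91834 230019
27 1656 92495 137524
28 990 93161 44363
29 319 44363 0

1. interest=⌊2416068·72/10000⌋=17395; principal=94151-17395=76756; balance=2416068-76756=2339312
2. interest=⌊2339312·72/10000⌋=16843; principal=94151-16843=77308; balance=2339312-77308=2262004
3. interest=⌊2262004·72/10000⌋=16286; principal=94151-16286=77865; balance=2262004-77865=2184139
4. interest=⌊2184139·72/10000⌋=15725; principal=94151-15725=78426; balance=2184139-78426=2105713
5. interest=⌊2105713·72/10000⌋=15161; principal=94151-15161=78990; balance=2105713-78990=2026723
6. interest=⌊2026723·72/10000⌋=14592; principal=94151-14592=79559; balance=2026723-79559=1947164
7. interest=⌊1947164·72/10000⌋=14019; principal=94151-14019=80132; balance=1947164-80132=1867032
8. interest=⌊1867032·72/10000⌋=13442; principal=94151-13442=80709; balance=1867032-80709=1786323
9. interest=⌊1786323·72/10000⌋=12861; principal=94151-12861=81290; balance=1786323-81290=1705033
10. interest=⌊1705033·72/10000⌋=12276; principal=94151-12276=81875; balance=1705033-81875=1623158
11. interest=⌊1623158·72/10000⌋=11686; principal=94151-11686=82465; balance=1623158-82465=1540693
12. interest=⌊1540693·72/10000⌋=11092; principal=94151-11092=83059; balance=1540693-83059=1457634
13. interest=⌊1457634·72/10000⌋=10494; principal=94151-10494=83657; balance=1457634-83657=1373977
14. interest=⌊1373977·72/10000⌋=9892; principal=94151-9892=84259; balance=1373977-84259=1289718
15. interest=⌊1289718·72/10000⌋=9285; principal=94151-9285=84866; balance=1289718-84866=1204852
16. interest=⌊1204852·72/10000⌋=8674; principal=94151-8674=85477; balance=1204852-85477=1119375
17. interest=⌊1119375·72/10000⌋=8059; principal=94151-8059=86092; balance=1119375-86092=1033283
18. interest=⌊1033283·72/10000⌋=7439; principal=94151-7439=86712; balance=1033283-86712=946571
19. interest=⌊946571·72/10000⌋=6815; principal=94151-6815=87336; balance=946571-87336=859235
20. interest=⌊859235·72/10000⌋=6186; principal=94151-6186=87965; balance=859235-87965=771270
21. interest=⌊771270·72/10000⌋=5553; principal=94151-5553=88598; balance=771270-88598=682672
22. interest=⌊682672·72/10000⌋=4915; principal=94151-4915=89236; balance=682672-89236=593436
23. interest=⌊593436·72/10000⌋=4272; principal=94151-4272=89879; balance=593436-89879=503557
24. interest=⌊503557·72/10000⌋=3625; principal=94151-3625=90526; balance=503557-90526=413031
25. interest=⌊413031·72/10000⌋=2973; principal=94151-2973=91178; balance=413031-91178=321853
26. interest=⌊321853·72/10000⌋=2317; principal=94151-2317=91834; balance=321853-91834=230019
27. interest=⌊230019·72/10000⌋=1656; principal=94151-1656=92495; balance=230019-92495=137524
28. interest=⌊137524·72/10000⌋=990; principal=94151-990=93161; balance=137524-93161=44363
29. interest=⌊44363·72/10000⌋=319; principal=min(94151-319,44363)=44363; balance=44363-44363=0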